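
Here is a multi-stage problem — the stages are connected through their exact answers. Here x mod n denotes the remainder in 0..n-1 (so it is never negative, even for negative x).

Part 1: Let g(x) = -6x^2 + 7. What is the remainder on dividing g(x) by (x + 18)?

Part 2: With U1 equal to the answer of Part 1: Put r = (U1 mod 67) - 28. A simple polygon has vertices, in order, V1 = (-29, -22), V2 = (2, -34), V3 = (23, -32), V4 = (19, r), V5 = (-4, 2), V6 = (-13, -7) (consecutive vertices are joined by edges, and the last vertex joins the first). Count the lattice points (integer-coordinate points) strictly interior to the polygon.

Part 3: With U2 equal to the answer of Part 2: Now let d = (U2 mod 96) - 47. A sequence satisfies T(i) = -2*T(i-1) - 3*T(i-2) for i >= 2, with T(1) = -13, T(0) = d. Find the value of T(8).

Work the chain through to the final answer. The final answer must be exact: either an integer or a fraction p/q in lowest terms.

2483

Part 1: remainder = value at the root: -6*(-18)^2 + 7 = (-1944) + (7) = -1937; answer -1937
Part 2: U1 = -1937; r = -22; cross terms: (-29*-34 - 2*-22)=1030, (2*-32 - 23*-34)=718, (23*-22 - 19*-32)=102, (19*2 - -4*-22)=-50, (-4*-7 - -13*2)=54, (-13*-22 - -29*-7)=83; twice the area = |1937| = 1937; area = 1937/2; boundary points = 1 + 1 + 2 + 1 + 9 + 1 = 15; strictly interior points = area - boundary/2 + 1 = 962; answer 962
Part 3: U2 = 962; d = -45; T(2) = -2*(-13) - 3*(-45) = 161; iterating: T(2)=161, T(3)=-283, T(4)=83, T(5)=683, T(6)=-1615, T(7)=1181, T(8)=2483; answer 2483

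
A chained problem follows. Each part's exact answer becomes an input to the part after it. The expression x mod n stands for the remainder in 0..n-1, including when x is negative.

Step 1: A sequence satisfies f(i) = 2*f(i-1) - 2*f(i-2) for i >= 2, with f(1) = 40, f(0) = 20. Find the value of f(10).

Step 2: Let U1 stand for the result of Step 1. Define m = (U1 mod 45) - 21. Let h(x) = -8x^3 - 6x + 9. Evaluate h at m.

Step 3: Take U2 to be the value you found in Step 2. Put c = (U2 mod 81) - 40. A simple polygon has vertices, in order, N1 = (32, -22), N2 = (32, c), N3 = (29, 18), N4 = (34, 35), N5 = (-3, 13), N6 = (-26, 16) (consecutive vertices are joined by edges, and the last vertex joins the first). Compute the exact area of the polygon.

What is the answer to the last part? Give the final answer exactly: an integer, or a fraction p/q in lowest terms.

2553/2

Step 1: f(2) = 2*(40) - 2*(20) = 40; iterating: f(2)=40, f(3)=0, f(4)=-80, f(5)=-160, f(6)=-160, f(7)=0, f(8)=320, f(9)=640, f(10)=640; answer 640
Step 2: U1 = 640; m = -11; -8*(-11)^3 - 6*(-11)^1 + 9 = (10648) + (66) + (9) = 10723; answer 10723
Step 3: U2 = 10723; c = -9; cross terms: (32*-9 - 32*-22)=416, (32*18 - 29*-9)=837, (29*35 - 34*18)=403, (34*13 - -3*35)=547, (-3*16 - -26*13)=290, (-26*-22 - 32*16)=60; twice the area = |2553| = 2553; area = 2553/2; answer 2553/2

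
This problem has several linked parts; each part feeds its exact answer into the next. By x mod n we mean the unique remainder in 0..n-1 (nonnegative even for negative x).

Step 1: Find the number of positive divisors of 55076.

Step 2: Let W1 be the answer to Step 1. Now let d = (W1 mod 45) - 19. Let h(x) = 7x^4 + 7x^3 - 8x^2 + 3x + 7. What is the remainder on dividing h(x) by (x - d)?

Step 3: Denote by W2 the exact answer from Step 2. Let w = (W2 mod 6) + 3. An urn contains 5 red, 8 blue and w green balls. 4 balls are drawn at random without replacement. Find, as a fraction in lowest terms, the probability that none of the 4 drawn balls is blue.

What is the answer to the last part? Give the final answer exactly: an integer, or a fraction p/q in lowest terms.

Step 1: 55076 = 2^2 * 7^2 * 281; number of divisors = (2+1) * (2+1) * (1+1) = 18; answer 18
Step 2: W1 = 18; d = -1; remainder = value at the root: 7*(-1)^4 + 7*(-1)^3 - 8*(-1)^2 + 3*(-1)^1 + 7 = (7) + (-7) + (-8) + (-3) + (7) = -4; answer -4
Step 3: W2 = -4; w = 5; total draws C(18,4) = 3060; favorable C(10,4) = 210; P = 7/102; answer 7/102

7/102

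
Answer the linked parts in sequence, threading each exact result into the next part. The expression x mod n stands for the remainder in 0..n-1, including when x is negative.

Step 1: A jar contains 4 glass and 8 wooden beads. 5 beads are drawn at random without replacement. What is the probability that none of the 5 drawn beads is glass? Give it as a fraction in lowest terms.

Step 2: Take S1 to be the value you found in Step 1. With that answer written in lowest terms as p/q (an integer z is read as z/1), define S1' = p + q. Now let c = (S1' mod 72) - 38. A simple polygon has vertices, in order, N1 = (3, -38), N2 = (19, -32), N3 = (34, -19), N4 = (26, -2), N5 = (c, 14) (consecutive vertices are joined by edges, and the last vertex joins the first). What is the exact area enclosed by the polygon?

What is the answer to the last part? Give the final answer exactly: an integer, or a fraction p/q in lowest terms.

2245/2

Step 1: total draws C(12,5) = 792; favorable C(8,5) = 56; P = 7/99; answer 7/99
Step 2: S1 = 7/99; threaded value p + q = 106; c = -4; cross terms: (3*-32 - 19*-38)=626, (19*-19 - 34*-32)=727, (34*-2 - 26*-19)=426, (26*14 - -4*-2)=356, (-4*-38 - 3*14)=110; twice the area = |2245| = 2245; area = 2245/2; answer 2245/2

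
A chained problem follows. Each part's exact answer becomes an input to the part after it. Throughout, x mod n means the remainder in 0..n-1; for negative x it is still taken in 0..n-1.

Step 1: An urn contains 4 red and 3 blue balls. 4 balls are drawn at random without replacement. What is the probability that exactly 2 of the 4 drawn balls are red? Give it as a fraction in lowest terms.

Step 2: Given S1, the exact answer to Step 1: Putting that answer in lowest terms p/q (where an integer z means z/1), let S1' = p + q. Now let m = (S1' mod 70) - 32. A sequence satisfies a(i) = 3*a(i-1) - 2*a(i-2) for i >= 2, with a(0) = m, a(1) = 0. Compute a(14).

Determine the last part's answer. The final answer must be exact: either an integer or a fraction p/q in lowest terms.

-344022

Step 1: total draws C(7,4) = 35; favorable C(4,2)*C(3,2) = 18; P = 18/35; answer 18/35
Step 2: S1 = 18/35; threaded value p + q = 53; m = 21; a(2) = 3*(0) - 2*(21) = -42; iterating: a(2)=-42, a(3)=-126, a(4)=-294, a(5)=-630, a(6)=-1302, a(7)=-2646, a(8)=-5334, a(9)=-10710, a(10)=-21462, a(11)=-42966, a(12)=-85974, a(13)=-171990, a(14)=-344022; answer -344022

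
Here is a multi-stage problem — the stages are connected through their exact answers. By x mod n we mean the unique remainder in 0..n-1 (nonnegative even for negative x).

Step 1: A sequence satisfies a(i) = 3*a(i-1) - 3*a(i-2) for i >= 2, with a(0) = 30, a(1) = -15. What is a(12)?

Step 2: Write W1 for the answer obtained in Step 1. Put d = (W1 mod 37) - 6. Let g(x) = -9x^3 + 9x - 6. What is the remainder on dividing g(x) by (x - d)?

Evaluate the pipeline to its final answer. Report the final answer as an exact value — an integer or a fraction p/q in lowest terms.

Step 1: a(2) = 3*(-15) - 3*(30) = -135; iterating: a(2)=-135, a(3)=-360, a(4)=-675, a(5)=-945, a(6)=-810, a(7)=405, a(8)=3645, a(9)=9720, a(10)=18225, a(11)=25515, a(12)=21870; answer 21870
Step 2: W1 = 21870; d = -3; remainder = value at the root: -9*(-3)^3 + 9*(-3)^1 - 6 = (243) + (-27) + (-6) = 210; answer 210

210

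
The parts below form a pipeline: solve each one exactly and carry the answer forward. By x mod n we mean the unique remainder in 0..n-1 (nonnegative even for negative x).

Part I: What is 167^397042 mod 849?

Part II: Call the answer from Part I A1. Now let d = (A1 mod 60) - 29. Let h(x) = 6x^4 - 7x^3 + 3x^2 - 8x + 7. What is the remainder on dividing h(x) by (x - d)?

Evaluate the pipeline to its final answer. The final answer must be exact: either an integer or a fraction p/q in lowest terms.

21127

Part I: squarings mod 849: 167^1=167, 167^2=721, 167^4=253, 167^8=334, 167^16=337, 167^32=652, 167^64=604, 167^128=595, 167^256=841, 167^512=64, 167^1024=700, 167^2048=127, 167^4096=847, 167^8192=4, 167^16384=16, 167^32768=256, 167^65536=163, 167^131072=250, 167^262144=523; 167^397042 = 167^2 * 167^16 * 167^32 * 167^64 * 167^128 * 167^512 * 167^1024 * 167^2048 * 167^131072 * 167^262144 = 637 (mod 849); answer 637
Part II: A1 = 637; d = 8; remainder = value at the root: 6*(8)^4 - 7*(8)^3 + 3*(8)^2 - 8*(8)^1 + 7 = (24576) + (-3584) + (192) + (-64) + (7) = 21127; answer 21127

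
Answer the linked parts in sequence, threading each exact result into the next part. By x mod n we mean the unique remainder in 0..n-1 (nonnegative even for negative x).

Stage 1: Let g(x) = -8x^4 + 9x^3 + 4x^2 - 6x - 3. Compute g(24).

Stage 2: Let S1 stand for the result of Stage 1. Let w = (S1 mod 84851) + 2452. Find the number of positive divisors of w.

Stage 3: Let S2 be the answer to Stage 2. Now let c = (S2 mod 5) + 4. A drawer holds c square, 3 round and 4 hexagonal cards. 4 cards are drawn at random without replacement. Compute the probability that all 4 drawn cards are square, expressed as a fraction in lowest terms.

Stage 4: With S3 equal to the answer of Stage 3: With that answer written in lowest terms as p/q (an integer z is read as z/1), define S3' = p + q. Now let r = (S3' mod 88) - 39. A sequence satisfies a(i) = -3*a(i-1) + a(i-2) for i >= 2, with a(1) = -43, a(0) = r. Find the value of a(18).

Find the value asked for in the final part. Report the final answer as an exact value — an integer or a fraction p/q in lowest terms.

Stage 1: -8*(24)^4 + 9*(24)^3 + 4*(24)^2 - 6*(24)^1 - 3 = (-2654208) + (124416) + (2304) + (-144) + (-3) = -2527635; answer -2527635
Stage 2: S1 = -2527635; w = 20347; 20347 is prime, so its only divisors are 1 and 20347; count = 2; answer 2
Stage 3: S2 = 2; c = 6; total draws C(13,4) = 715; favorable C(6,4) = 15; P = 3/143; answer 3/143
Stage 4: S3 = 3/143; threaded value p + q = 146; r = 19; a(2) = -3*(-43) + 1*(19) = 148; iterating: a(2)=148, a(3)=-487, a(4)=1609, a(5)=-5314, a(6)=17551, a(7)=-57967, a(8)=191452, a(9)=-632323, a(10)=2088421, a(11)=-6897586, a(12)=22781179, a(13)=-75241123, a(14)=248504548, a(15)=-820754767, a(16)=2710768849, a(17)=-8953061314, a(18)=29569952791; answer 29569952791

29569952791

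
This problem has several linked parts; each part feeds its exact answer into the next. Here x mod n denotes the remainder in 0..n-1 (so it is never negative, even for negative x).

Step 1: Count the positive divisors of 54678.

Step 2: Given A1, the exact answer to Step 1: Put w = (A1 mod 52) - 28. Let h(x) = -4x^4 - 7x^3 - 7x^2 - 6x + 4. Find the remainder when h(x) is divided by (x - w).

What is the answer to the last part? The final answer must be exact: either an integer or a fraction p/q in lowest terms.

-71780

Step 1: 54678 = 2 * 3 * 13 * 701; number of divisors = (1+1) * (1+1) * (1+1) * (1+1) = 16; answer 16
Step 2: A1 = 16; w = -12; remainder = value at the root: -4*(-12)^4 - 7*(-12)^3 - 7*(-12)^2 - 6*(-12)^1 + 4 = (-82944) + (12096) + (-1008) + (72) + (4) = -71780; answer -71780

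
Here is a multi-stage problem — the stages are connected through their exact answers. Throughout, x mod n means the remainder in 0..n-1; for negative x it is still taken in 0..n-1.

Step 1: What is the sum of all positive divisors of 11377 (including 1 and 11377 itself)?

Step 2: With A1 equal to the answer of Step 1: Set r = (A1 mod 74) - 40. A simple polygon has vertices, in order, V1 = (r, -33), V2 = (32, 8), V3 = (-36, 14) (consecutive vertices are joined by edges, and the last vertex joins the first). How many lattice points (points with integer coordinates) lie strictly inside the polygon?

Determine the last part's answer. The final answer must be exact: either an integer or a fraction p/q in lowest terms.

1579

Step 1: 11377 = 31 * 367; sigma = (1 + 31) * (1 + 367) = 32 * 368 = 11776; answer 11776
Step 2: A1 = 11776; r = -30; cross terms: (-30*8 - 32*-33)=816, (32*14 - -36*8)=736, (-36*-33 - -30*14)=1608; twice the area = |3160| = 3160; area = 1580; boundary points = 1 + 2 + 1 = 4; strictly interior points = area - boundary/2 + 1 = 1579; answer 1579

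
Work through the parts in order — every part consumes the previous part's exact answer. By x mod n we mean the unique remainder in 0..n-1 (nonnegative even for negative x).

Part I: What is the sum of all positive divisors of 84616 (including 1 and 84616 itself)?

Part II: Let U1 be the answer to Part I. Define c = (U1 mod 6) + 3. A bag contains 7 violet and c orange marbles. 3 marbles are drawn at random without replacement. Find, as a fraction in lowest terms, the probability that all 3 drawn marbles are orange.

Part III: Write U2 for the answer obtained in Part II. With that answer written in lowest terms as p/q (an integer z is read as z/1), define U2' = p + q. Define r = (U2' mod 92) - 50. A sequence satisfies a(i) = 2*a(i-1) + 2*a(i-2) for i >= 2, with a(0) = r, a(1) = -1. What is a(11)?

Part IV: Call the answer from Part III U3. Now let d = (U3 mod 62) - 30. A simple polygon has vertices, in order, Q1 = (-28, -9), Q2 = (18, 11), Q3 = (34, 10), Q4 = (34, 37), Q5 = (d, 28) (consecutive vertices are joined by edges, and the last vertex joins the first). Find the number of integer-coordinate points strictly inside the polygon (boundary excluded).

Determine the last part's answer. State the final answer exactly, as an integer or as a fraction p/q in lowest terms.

Part I: 84616 = 2^3 * 7 * 1511; sigma = (1 + 2 + 4 + 8) * (1 + 7) * (1 + 1511) = 15 * 8 * 1512 = 181440; answer 181440
Part II: U1 = 181440; c = 3; total draws C(10,3) = 120; favorable C(3,3) = 1; P = 1/120; answer 1/120
Part III: U2 = 1/120; threaded value p + q = 121; r = -21; a(2) = 2*(-1) + 2*(-21) = -44; iterating: a(2)=-44, a(3)=-90, a(4)=-268, a(5)=-716, a(6)=-1968, a(7)=-5368, a(8)=-14672, a(9)=-40080, a(10)=-109504, a(11)=-299168; answer -299168
Part IV: U3 = -299168; d = 14; cross terms: (-28*11 - 18*-9)=-146, (18*10 - 34*11)=-194, (34*37 - 34*10)=918, (34*28 - 14*37)=434, (14*-9 - -28*28)=658; twice the area = |1670| = 1670; area = 835; boundary points = 2 + 1 + 27 + 1 + 1 = 32; strictly interior points = area - boundary/2 + 1 = 820; answer 820

820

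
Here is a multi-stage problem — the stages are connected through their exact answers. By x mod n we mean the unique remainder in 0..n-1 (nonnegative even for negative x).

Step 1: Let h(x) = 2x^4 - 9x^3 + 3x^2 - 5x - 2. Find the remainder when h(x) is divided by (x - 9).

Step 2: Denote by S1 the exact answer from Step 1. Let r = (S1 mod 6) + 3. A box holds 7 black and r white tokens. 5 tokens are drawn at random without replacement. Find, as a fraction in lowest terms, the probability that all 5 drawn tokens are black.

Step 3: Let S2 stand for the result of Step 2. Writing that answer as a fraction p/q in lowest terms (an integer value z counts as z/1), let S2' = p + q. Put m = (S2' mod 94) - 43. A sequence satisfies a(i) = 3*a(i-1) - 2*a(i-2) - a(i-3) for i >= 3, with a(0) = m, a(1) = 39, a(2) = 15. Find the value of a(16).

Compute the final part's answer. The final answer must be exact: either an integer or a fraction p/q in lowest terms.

207967

Step 1: remainder = value at the root: 2*(9)^4 - 9*(9)^3 + 3*(9)^2 - 5*(9)^1 - 2 = (13122) + (-6561) + (243) + (-45) + (-2) = 6757; answer 6757
Step 2: S1 = 6757; r = 4; total draws C(11,5) = 462; favorable C(7,5) = 21; P = 1/22; answer 1/22
Step 3: S2 = 1/22; threaded value p + q = 23; m = -20; a(3) = 3*(15) - 2*(39) - 1*(-20) = -13; iterating: a(3)=-13, a(4)=-108, a(5)=-313, a(6)=-710, a(7)=-1396, a(8)=-2455, a(9)=-3863, a(10)=-5283, a(11)=-5668, a(12)=-2575, a(13)=8894, a(14)=37500, a(15)=97287, a(16)=207967; answer 207967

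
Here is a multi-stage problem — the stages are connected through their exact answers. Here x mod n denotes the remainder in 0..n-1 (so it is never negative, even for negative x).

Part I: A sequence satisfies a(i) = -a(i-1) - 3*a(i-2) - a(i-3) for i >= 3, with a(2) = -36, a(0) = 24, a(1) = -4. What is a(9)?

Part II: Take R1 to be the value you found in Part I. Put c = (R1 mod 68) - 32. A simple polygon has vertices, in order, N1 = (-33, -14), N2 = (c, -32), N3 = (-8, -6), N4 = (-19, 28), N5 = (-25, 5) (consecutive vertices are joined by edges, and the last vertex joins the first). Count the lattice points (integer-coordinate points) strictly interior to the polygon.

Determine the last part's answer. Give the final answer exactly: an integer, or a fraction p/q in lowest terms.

709

Part I: a(3) = -1*(-36) - 3*(-4) - 1*(24) = 24; iterating: a(3)=24, a(4)=88, a(5)=-124, a(6)=-164, a(7)=448, a(8)=168, a(9)=-1348; answer -1348
Part II: R1 = -1348; c = -20; cross terms: (-33*-32 - -20*-14)=776, (-20*-6 - -8*-32)=-136, (-8*28 - -19*-6)=-338, (-19*5 - -25*28)=605, (-25*-14 - -33*5)=515; twice the area = |1422| = 1422; area = 711; boundary points = 1 + 2 + 1 + 1 + 1 = 6; strictly interior points = area - boundary/2 + 1 = 709; answer 709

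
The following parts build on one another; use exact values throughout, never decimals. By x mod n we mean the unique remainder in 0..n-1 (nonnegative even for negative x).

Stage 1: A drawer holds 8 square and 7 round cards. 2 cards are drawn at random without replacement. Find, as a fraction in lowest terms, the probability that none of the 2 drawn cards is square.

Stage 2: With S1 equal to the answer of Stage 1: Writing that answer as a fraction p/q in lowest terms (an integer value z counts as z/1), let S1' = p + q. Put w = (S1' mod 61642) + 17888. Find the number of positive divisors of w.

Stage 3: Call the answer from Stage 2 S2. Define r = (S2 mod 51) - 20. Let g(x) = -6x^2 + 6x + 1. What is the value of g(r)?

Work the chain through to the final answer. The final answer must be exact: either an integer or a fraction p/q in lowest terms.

-935

Stage 1: total draws C(15,2) = 105; favorable C(7,2) = 21; P = 1/5; answer 1/5
Stage 2: S1 = 1/5; threaded value p + q = 6; w = 17894; 17894 = 2 * 23 * 389; number of divisors = (1+1) * (1+1) * (1+1) = 8; answer 8
Stage 3: S2 = 8; r = -12; -6*(-12)^2 + 6*(-12)^1 + 1 = (-864) + (-72) + (1) = -935; answer -935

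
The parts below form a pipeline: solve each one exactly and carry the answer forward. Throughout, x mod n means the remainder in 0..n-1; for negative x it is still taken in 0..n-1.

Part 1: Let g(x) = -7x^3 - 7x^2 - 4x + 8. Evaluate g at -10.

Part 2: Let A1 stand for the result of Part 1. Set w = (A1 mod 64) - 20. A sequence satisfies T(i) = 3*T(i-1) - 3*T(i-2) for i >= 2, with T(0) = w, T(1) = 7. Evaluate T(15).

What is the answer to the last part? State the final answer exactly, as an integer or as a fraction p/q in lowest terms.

Part 1: -7*(-10)^3 - 7*(-10)^2 - 4*(-10)^1 + 8 = (7000) + (-700) + (40) + (8) = 6348; answer 6348
Part 2: A1 = 6348; w = -8; T(2) = 3*(7) - 3*(-8) = 45; iterating: T(2)=45, T(3)=114, T(4)=207, T(5)=279, T(6)=216, T(7)=-189, T(8)=-1215, T(9)=-3078, T(10)=-5589, T(11)=-7533, T(12)=-5832, T(13)=5103, T(14)=32805, T(15)=83106; answer 83106

83106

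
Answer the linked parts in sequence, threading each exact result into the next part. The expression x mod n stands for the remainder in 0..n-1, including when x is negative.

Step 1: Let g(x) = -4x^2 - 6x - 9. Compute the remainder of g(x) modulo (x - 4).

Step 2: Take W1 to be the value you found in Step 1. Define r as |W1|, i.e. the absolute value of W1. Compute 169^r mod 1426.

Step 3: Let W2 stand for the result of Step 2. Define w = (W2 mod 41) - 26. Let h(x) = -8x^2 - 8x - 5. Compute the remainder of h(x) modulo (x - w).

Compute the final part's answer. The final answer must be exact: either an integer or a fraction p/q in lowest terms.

-53

Step 1: remainder = value at the root: -4*(4)^2 - 6*(4)^1 - 9 = (-64) + (-24) + (-9) = -97; answer -97
Step 2: W1 = -97; r = 97; squarings mod 1426: 169^1=169, 169^2=41, 169^4=255, 169^8=855, 169^16=913, 169^32=785, 169^64=193; 169^97 = 169^1 * 169^32 * 169^64 = 515 (mod 1426); answer 515
Step 3: W2 = 515; w = -3; remainder = value at the root: -8*(-3)^2 - 8*(-3)^1 - 5 = (-72) + (24) + (-5) = -53; answer -53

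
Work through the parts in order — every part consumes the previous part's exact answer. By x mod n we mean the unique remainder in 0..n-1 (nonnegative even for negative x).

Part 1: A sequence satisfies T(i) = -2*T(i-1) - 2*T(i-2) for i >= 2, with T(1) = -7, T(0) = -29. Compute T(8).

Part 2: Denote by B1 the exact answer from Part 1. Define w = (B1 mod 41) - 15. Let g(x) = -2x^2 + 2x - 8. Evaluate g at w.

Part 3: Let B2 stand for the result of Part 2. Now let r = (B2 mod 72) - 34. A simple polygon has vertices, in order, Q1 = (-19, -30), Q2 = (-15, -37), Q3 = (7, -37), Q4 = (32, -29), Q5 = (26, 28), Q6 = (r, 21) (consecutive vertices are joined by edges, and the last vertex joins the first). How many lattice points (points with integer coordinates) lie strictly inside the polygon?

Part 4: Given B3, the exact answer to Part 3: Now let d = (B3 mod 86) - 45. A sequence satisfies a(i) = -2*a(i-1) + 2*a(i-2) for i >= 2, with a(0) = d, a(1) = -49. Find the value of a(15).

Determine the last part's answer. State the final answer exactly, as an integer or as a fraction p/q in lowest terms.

Part 1: T(2) = -2*(-7) - 2*(-29) = 72; iterating: T(2)=72, T(3)=-130, T(4)=116, T(5)=28, T(6)=-288, T(7)=520, T(8)=-464; answer -464
Part 2: B1 = -464; w = 13; -2*(13)^2 + 2*(13)^1 - 8 = (-338) + (26) + (-8) = -320; answer -320
Part 3: B2 = -320; r = 6; cross terms: (-19*-37 - -15*-30)=253, (-15*-37 - 7*-37)=814, (7*-29 - 32*-37)=981, (32*28 - 26*-29)=1650, (26*21 - 6*28)=378, (6*-30 - -19*21)=219; twice the area = |4295| = 4295; area = 4295/2; boundary points = 1 + 22 + 1 + 3 + 1 + 1 = 29; strictly interior points = area - boundary/2 + 1 = 2134; answer 2134
Part 4: B3 = 2134; d = 25; a(2) = -2*(-49) + 2*(25) = 148; iterating: a(2)=148, a(3)=-394, a(4)=1084, a(5)=-2956, a(6)=8080, a(7)=-22072, a(8)=60304, a(9)=-164752, a(10)=450112, a(11)=-1229728, a(12)=3359680, a(13)=-9178816, a(14)=25076992, a(15)=-68511616; answer -68511616

-68511616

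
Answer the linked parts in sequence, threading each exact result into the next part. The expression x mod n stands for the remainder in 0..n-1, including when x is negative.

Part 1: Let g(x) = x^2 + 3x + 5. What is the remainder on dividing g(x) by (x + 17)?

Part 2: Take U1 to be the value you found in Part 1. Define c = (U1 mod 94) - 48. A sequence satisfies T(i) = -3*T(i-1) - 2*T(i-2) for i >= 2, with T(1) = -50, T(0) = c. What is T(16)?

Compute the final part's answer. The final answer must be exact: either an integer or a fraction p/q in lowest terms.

2818012

Part 1: remainder = value at the root: 1*(-17)^2 + 3*(-17)^1 + 5 = (289) + (-51) + (5) = 243; answer 243
Part 2: U1 = 243; c = 7; T(2) = -3*(-50) - 2*(7) = 136; iterating: T(2)=136, T(3)=-308, T(4)=652, T(5)=-1340, T(6)=2716, T(7)=-5468, T(8)=10972, T(9)=-21980, T(10)=43996, T(11)=-88028, T(12)=176092, T(13)=-352220, T(14)=704476, T(15)=-1408988, T(16)=2818012; answer 2818012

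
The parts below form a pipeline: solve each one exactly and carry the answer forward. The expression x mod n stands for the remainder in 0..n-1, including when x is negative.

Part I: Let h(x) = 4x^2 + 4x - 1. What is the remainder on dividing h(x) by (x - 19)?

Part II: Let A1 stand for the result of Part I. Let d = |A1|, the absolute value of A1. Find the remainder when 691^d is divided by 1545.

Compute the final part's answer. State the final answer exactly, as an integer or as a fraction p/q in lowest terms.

Part I: remainder = value at the root: 4*(19)^2 + 4*(19)^1 - 1 = (1444) + (76) + (-1) = 1519; answer 1519
Part II: A1 = 1519; d = 1519; squarings mod 1545: 691^1=691, 691^2=76, 691^4=1141, 691^8=991, 691^16=1006, 691^32=61, 691^64=631, 691^128=1096, 691^256=751, 691^512=76, 691^1024=1141; 691^1519 = 691^1 * 691^2 * 691^4 * 691^8 * 691^32 * 691^64 * 691^128 * 691^256 * 691^1024 = 1246 (mod 1545); answer 1246

1246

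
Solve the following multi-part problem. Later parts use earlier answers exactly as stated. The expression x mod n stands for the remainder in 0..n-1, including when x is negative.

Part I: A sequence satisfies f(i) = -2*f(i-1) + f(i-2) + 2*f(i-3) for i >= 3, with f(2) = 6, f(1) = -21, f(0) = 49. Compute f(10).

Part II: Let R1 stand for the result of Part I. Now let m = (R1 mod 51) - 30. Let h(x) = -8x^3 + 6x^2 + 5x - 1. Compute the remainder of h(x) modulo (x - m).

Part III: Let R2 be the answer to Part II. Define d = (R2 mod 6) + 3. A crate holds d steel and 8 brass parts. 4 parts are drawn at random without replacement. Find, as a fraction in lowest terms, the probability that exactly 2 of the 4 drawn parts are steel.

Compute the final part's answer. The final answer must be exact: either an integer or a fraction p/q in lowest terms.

56/143

Part I: f(3) = -2*(6) + 1*(-21) + 2*(49) = 65; iterating: f(3)=65, f(4)=-166, f(5)=409, f(6)=-854, f(7)=1785, f(8)=-3606, f(9)=7289, f(10)=-14614; answer -14614
Part II: R1 = -14614; m = -7; remainder = value at the root: -8*(-7)^3 + 6*(-7)^2 + 5*(-7)^1 - 1 = (2744) + (294) + (-35) + (-1) = 3002; answer 3002
Part III: R2 = 3002; d = 5; total draws C(13,4) = 715; favorable C(5,2)*C(8,2) = 280; P = 56/143; answer 56/143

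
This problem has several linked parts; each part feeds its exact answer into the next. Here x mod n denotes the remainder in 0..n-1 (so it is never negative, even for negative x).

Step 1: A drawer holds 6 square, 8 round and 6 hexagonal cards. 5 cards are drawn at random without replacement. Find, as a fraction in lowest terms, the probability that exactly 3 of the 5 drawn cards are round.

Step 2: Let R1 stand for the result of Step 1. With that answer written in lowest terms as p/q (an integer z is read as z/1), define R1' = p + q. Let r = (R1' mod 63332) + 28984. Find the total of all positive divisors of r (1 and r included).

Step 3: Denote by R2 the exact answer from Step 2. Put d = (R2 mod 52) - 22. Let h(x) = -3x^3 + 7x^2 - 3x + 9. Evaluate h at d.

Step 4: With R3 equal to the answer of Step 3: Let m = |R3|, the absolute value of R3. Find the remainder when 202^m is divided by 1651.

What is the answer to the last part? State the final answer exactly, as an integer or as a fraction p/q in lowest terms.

Step 1: total draws C(20,5) = 15504; favorable C(8,3)*C(12,2) = 3696; P = 77/323; answer 77/323
Step 2: R1 = 77/323; threaded value p + q = 400; r = 29384; 29384 = 2^3 * 3673; sigma = (1 + 2 + 4 + 8) * (1 + 3673) = 15 * 3674 = 55110; answer 55110
Step 3: R2 = 55110; d = 20; -3*(20)^3 + 7*(20)^2 - 3*(20)^1 + 9 = (-24000) + (2800) + (-60) + (9) = -21251; answer -21251
Step 4: R3 = -21251; m = 21251; squarings mod 1651: 202^1=202, 202^2=1180, 202^4=607, 202^8=276, 202^16=230, 202^32=68, 202^64=1322, 202^128=926, 202^256=607, 202^512=276, 202^1024=230, 202^2048=68, 202^4096=1322, 202^8192=926, 202^16384=607; 202^21251 = 202^1 * 202^2 * 202^256 * 202^512 * 202^4096 * 202^16384 = 1614 (mod 1651); answer 1614

1614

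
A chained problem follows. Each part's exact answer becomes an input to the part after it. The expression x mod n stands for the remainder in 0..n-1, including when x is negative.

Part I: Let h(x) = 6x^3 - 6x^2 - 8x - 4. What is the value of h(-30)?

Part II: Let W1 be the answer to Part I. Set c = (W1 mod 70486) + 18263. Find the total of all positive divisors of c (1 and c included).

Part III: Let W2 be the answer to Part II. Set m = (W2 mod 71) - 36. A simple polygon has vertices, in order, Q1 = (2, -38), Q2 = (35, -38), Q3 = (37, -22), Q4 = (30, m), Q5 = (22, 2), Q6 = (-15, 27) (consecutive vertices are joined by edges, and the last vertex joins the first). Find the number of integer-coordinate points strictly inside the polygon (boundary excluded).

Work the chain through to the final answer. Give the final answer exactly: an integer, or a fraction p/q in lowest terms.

Part I: 6*(-30)^3 - 6*(-30)^2 - 8*(-30)^1 - 4 = (-162000) + (-5400) + (240) + (-4) = -167164; answer -167164
Part II: W1 = -167164; c = 62557; 62557 = 11^3 * 47; sigma = (1 + 11 + 121 + 1331) * (1 + 47) = 1464 * 48 = 70272; answer 70272
Part III: W2 = 70272; m = 17; cross terms: (2*-38 - 35*-38)=1254, (35*-22 - 37*-38)=636, (37*17 - 30*-22)=1289, (30*2 - 22*17)=-314, (22*27 - -15*2)=624, (-15*-38 - 2*27)=516; twice the area = |4005| = 4005; area = 4005/2; boundary points = 33 + 2 + 1 + 1 + 1 + 1 = 39; strictly interior points = area - boundary/2 + 1 = 1984; answer 1984

1984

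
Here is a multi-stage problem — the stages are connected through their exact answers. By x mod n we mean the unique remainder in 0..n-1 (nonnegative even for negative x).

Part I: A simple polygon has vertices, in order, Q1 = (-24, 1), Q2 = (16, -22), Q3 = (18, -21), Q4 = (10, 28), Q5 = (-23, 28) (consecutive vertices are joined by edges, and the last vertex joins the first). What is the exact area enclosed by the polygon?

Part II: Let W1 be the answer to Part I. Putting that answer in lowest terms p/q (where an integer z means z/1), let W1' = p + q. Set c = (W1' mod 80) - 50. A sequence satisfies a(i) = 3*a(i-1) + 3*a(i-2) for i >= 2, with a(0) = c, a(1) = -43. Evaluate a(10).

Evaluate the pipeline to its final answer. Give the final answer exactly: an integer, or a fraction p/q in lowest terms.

-4591971

Part I: cross terms: (-24*-22 - 16*1)=512, (16*-21 - 18*-22)=60, (18*28 - 10*-21)=714, (10*28 - -23*28)=924, (-23*1 - -24*28)=649; twice the area = |2859| = 2859; area = 2859/2; answer 2859/2
Part II: W1 = 2859/2; threaded value p + q = 2861; c = 11; a(2) = 3*(-43) + 3*(11) = -96; iterating: a(2)=-96, a(3)=-417, a(4)=-1539, a(5)=-5868, a(6)=-22221, a(7)=-84267, a(8)=-319464, a(9)=-1211193, a(10)=-4591971; answer -4591971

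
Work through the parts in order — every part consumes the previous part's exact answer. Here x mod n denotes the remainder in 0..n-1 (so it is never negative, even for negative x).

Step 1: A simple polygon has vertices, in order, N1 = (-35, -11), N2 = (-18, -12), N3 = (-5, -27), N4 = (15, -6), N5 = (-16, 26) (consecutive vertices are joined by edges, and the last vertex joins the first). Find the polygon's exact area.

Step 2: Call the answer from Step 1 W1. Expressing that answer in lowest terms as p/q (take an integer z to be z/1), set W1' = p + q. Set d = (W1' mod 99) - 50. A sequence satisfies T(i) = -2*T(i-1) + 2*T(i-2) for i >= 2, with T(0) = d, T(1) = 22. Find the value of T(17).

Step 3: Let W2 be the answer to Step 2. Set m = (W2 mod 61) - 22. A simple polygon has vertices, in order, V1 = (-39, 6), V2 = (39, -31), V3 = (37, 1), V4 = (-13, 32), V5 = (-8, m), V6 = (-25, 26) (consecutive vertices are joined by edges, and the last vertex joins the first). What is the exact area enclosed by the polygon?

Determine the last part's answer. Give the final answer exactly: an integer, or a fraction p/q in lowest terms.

2153

Step 1: cross terms: (-35*-12 - -18*-11)=222, (-18*-27 - -5*-12)=426, (-5*-6 - 15*-27)=435, (15*26 - -16*-6)=294, (-16*-11 - -35*26)=1086; twice the area = |2463| = 2463; area = 2463/2; answer 2463/2
Step 2: W1 = 2463/2; threaded value p + q = 2465; d = 39; T(2) = -2*(22) + 2*(39) = 34; iterating: T(2)=34, T(3)=-24, T(4)=116, T(5)=-280, T(6)=792, T(7)=-2144, T(8)=5872, T(9)=-16032, T(10)=43808, T(11)=-119680, T(12)=326976, T(13)=-893312, T(14)=2440576, T(15)=-6667776, T(16)=18216704, T(17)=-49768960; answer -49768960
Step 3: W2 = -49768960; m = 3; cross terms: (-39*-31 - 39*6)=975, (39*1 - 37*-31)=1186, (37*32 - -13*1)=1197, (-13*3 - -8*32)=217, (-8*26 - -25*3)=-133, (-25*6 - -39*26)=864; twice the area = |4306| = 4306; area = 2153; answer 2153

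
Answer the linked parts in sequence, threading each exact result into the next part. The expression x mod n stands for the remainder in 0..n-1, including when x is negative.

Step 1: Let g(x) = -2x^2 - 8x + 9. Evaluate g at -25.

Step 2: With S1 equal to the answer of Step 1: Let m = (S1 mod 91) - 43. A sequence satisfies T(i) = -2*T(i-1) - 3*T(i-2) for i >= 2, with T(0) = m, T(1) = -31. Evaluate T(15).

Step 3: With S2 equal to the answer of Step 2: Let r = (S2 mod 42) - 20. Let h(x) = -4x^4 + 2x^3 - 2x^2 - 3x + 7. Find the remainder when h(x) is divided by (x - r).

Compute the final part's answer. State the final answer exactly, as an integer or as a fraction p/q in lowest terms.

Step 1: -2*(-25)^2 - 8*(-25)^1 + 9 = (-1250) + (200) + (9) = -1041; answer -1041
Step 2: S1 = -1041; m = 8; T(2) = -2*(-31) - 3*(8) = 38; iterating: T(2)=38, T(3)=17, T(4)=-148, T(5)=245, T(6)=-46, T(7)=-643, T(8)=1424, T(9)=-919, T(10)=-2434, T(11)=7625, T(12)=-7948, T(13)=-6979, T(14)=37802, T(15)=-54667; answer -54667
Step 3: S2 = -54667; r = -3; remainder = value at the root: -4*(-3)^4 + 2*(-3)^3 - 2*(-3)^2 - 3*(-3)^1 + 7 = (-324) + (-54) + (-18) + (9) + (7) = -380; answer -380

-380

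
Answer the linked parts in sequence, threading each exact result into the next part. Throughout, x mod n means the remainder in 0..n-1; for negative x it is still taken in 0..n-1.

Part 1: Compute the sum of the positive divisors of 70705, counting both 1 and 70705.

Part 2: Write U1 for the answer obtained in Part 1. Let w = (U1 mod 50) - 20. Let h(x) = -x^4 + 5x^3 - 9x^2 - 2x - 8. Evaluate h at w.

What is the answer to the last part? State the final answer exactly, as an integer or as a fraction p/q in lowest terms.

Part 1: 70705 = 5 * 79 * 179; sigma = (1 + 5) * (1 + 79) * (1 + 179) = 6 * 80 * 180 = 86400; answer 86400
Part 2: U1 = 86400; w = -20; -1*(-20)^4 + 5*(-20)^3 - 9*(-20)^2 - 2*(-20)^1 - 8 = (-160000) + (-40000) + (-3600) + (40) + (-8) = -203568; answer -203568

-203568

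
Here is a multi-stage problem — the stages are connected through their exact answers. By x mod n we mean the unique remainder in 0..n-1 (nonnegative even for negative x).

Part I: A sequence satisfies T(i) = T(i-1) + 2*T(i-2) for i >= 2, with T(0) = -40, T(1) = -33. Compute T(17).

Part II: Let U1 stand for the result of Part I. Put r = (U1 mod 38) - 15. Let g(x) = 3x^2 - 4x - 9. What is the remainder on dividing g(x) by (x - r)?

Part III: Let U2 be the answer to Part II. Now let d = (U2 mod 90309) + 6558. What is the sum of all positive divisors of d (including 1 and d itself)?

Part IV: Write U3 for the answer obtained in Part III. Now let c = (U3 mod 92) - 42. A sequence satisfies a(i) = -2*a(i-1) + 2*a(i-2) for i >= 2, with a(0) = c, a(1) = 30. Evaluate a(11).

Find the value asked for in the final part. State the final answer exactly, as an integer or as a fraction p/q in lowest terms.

601664

Part I: T(2) = 1*(-33) + 2*(-40) = -113; iterating: T(2)=-113, T(3)=-179, T(4)=-405, T(5)=-763, T(6)=-1573, T(7)=-3099, T(8)=-6245, T(9)=-12443, T(10)=-24933, T(11)=-49819, T(12)=-99685, T(13)=-199323, T(14)=-398693, T(15)=-797339, T(16)=-1594725, T(17)=-3189403; answer -3189403
Part II: U1 = -3189403; r = -2; remainder = value at the root: 3*(-2)^2 - 4*(-2)^1 - 9 = (12) + (8) + (-9) = 11; answer 11
Part III: U2 = 11; d = 6569; 6569 is prime, so its only divisors are 1 and 6569; sigma = 1 + 6569 = 6570; answer 6570
Part IV: U3 = 6570; c = -4; a(2) = -2*(30) + 2*(-4) = -68; iterating: a(2)=-68, a(3)=196, a(4)=-528, a(5)=1448, a(6)=-3952, a(7)=10800, a(8)=-29504, a(9)=80608, a(10)=-220224, a(11)=601664; answer 601664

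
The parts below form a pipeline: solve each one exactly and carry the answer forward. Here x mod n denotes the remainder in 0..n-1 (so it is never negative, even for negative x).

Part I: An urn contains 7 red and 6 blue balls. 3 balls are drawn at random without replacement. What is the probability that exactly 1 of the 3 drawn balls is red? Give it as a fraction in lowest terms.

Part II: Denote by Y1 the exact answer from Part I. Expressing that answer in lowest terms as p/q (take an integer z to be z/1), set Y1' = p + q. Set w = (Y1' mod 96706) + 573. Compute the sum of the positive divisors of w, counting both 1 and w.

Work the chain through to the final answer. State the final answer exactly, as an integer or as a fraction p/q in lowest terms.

Part I: total draws C(13,3) = 286; favorable C(7,1)*C(6,2) = 105; P = 105/286; answer 105/286
Part II: Y1 = 105/286; threaded value p + q = 391; w = 964; 964 = 2^2 * 241; sigma = (1 + 2 + 4) * (1 + 241) = 7 * 242 = 1694; answer 1694

1694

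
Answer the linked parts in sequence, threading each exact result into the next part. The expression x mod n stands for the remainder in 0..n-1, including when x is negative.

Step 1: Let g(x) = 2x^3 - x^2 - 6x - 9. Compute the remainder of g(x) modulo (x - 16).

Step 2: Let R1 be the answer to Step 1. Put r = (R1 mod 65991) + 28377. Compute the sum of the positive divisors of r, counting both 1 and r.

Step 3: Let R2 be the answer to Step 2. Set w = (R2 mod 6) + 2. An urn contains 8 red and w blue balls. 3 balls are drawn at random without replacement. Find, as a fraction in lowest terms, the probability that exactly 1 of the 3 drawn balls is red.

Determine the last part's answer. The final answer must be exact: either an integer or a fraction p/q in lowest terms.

Step 1: remainder = value at the root: 2*(16)^3 - 1*(16)^2 - 6*(16)^1 - 9 = (8192) + (-256) + (-96) + (-9) = 7831; answer 7831
Step 2: R1 = 7831; r = 36208; 36208 = 2^4 * 31 * 73; sigma = (1 + 2 + 4 + 8 + 16) * (1 + 31) * (1 + 73) = 31 * 32 * 74 = 73408; answer 73408
Step 3: R2 = 73408; w = 6; total draws C(14,3) = 364; favorable C(8,1)*C(6,2) = 120; P = 30/91; answer 30/91

30/91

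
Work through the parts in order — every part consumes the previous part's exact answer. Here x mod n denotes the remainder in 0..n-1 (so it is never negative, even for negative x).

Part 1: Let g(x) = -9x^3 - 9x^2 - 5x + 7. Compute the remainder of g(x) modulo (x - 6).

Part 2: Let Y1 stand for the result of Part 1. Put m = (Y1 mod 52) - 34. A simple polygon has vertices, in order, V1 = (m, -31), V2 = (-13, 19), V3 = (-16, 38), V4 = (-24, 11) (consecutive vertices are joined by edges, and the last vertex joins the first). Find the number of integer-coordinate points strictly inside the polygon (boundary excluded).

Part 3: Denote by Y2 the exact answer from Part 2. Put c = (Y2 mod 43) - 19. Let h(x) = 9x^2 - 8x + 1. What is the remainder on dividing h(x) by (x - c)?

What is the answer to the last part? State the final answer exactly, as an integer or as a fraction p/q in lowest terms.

658

Part 1: remainder = value at the root: -9*(6)^3 - 9*(6)^2 - 5*(6)^1 + 7 = (-1944) + (-324) + (-30) + (7) = -2291; answer -2291
Part 2: Y1 = -2291; m = 15; cross terms: (15*19 - -13*-31)=-118, (-13*38 - -16*19)=-190, (-16*11 - -24*38)=736, (-24*-31 - 15*11)=579; twice the area = |1007| = 1007; area = 1007/2; boundary points = 2 + 1 + 1 + 3 = 7; strictly interior points = area - boundary/2 + 1 = 501; answer 501
Part 3: Y2 = 501; c = 9; remainder = value at the root: 9*(9)^2 - 8*(9)^1 + 1 = (729) + (-72) + (1) = 658; answer 658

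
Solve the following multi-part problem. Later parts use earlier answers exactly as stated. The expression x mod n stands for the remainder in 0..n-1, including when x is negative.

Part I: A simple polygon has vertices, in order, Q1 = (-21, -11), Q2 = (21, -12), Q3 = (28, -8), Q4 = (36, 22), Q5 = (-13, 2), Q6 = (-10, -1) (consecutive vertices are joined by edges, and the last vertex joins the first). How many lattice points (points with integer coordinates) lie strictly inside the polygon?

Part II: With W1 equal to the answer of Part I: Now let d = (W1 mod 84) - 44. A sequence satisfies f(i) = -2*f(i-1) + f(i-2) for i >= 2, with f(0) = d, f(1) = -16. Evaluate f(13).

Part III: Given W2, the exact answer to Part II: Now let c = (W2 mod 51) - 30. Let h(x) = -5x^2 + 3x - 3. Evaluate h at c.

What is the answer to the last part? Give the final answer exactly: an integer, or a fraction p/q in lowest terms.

Part I: cross terms: (-21*-12 - 21*-11)=483, (21*-8 - 28*-12)=168, (28*22 - 36*-8)=904, (36*2 - -13*22)=358, (-13*-1 - -10*2)=33, (-10*-11 - -21*-1)=89; twice the area = |2035| = 2035; area = 2035/2; boundary points = 1 + 1 + 2 + 1 + 3 + 1 = 9; strictly interior points = area - boundary/2 + 1 = 1014; answer 1014
Part II: W1 = 1014; d = -38; f(2) = -2*(-16) + 1*(-38) = -6; iterating: f(2)=-6, f(3)=-4, f(4)=2, f(5)=-8, f(6)=18, f(7)=-44, f(8)=106, f(9)=-256, f(10)=618, f(11)=-1492, f(12)=3602, f(13)=-8696; answer -8696
Part III: W2 = -8696; c = -5; -5*(-5)^2 + 3*(-5)^1 - 3 = (-125) + (-15) + (-3) = -143; answer -143

-143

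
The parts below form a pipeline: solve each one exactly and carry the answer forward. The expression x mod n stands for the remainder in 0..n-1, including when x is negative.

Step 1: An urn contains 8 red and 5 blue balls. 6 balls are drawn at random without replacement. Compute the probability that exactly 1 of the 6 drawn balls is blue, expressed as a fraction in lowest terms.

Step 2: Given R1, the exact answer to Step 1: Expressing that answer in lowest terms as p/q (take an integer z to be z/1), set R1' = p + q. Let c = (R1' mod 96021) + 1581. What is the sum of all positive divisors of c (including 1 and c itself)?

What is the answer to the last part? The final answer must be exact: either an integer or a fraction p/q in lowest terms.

5292

Step 1: total draws C(13,6) = 1716; favorable C(5,1)*C(8,5) = 280; P = 70/429; answer 70/429
Step 2: R1 = 70/429; threaded value p + q = 499; c = 2080; 2080 = 2^5 * 5 * 13; sigma = (1 + 2 + 4 + 8 + 16 + 32) * (1 + 5) * (1 + 13) = 63 * 6 * 14 = 5292; answer 5292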